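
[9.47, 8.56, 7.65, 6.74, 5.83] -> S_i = 9.47 + -0.91*i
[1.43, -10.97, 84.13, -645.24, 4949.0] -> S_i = 1.43*(-7.67)^i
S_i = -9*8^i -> [-9, -72, -576, -4608, -36864]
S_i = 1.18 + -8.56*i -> [1.18, -7.38, -15.94, -24.5, -33.06]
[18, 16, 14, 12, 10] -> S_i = 18 + -2*i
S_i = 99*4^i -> [99, 396, 1584, 6336, 25344]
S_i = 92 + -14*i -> [92, 78, 64, 50, 36]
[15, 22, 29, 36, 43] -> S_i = 15 + 7*i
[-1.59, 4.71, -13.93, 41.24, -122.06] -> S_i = -1.59*(-2.96)^i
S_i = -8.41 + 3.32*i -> [-8.41, -5.09, -1.77, 1.55, 4.87]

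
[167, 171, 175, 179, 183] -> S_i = 167 + 4*i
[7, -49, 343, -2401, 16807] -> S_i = 7*-7^i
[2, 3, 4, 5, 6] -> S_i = 2 + 1*i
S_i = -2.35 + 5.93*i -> [-2.35, 3.58, 9.51, 15.44, 21.37]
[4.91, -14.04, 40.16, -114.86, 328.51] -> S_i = 4.91*(-2.86)^i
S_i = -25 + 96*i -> [-25, 71, 167, 263, 359]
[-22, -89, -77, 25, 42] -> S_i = Random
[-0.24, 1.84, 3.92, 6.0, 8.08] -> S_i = -0.24 + 2.08*i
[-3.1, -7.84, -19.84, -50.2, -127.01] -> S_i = -3.10*2.53^i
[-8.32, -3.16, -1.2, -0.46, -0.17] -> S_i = -8.32*0.38^i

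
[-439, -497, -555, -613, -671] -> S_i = -439 + -58*i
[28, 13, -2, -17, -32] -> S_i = 28 + -15*i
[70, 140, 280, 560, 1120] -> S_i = 70*2^i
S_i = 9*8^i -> [9, 72, 576, 4608, 36864]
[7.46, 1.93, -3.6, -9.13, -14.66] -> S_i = 7.46 + -5.53*i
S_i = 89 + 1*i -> [89, 90, 91, 92, 93]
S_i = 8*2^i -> [8, 16, 32, 64, 128]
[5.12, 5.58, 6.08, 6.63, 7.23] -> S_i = 5.12*1.09^i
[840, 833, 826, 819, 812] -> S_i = 840 + -7*i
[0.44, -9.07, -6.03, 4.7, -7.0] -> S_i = Random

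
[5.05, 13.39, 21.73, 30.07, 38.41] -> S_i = 5.05 + 8.34*i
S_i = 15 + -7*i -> [15, 8, 1, -6, -13]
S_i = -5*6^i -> [-5, -30, -180, -1080, -6480]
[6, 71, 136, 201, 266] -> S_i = 6 + 65*i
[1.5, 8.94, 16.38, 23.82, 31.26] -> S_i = 1.50 + 7.44*i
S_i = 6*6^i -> [6, 36, 216, 1296, 7776]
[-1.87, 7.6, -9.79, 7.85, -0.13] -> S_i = Random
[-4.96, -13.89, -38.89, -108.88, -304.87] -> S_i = -4.96*2.80^i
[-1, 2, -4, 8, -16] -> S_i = -1*-2^i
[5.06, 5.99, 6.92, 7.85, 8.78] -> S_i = 5.06 + 0.93*i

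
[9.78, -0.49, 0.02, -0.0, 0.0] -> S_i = 9.78*(-0.05)^i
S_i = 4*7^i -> [4, 28, 196, 1372, 9604]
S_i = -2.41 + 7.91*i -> [-2.41, 5.5, 13.41, 21.32, 29.23]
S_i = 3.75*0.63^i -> [3.75, 2.36, 1.49, 0.94, 0.59]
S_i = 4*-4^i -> [4, -16, 64, -256, 1024]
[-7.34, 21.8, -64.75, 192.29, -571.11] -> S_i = -7.34*(-2.97)^i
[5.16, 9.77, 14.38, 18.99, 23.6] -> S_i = 5.16 + 4.61*i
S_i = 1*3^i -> [1, 3, 9, 27, 81]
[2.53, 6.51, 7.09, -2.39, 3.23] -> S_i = Random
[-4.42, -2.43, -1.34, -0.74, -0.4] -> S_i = -4.42*0.55^i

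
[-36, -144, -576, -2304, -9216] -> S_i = -36*4^i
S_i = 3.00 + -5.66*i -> [3.0, -2.66, -8.32, -13.98, -19.64]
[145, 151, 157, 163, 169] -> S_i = 145 + 6*i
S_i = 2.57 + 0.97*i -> [2.57, 3.54, 4.51, 5.48, 6.45]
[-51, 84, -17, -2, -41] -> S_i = Random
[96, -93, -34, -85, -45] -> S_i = Random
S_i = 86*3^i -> [86, 258, 774, 2322, 6966]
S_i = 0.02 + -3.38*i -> [0.02, -3.36, -6.74, -10.12, -13.5]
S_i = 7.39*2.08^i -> [7.39, 15.37, 31.97, 66.5, 138.32]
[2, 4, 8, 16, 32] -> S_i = 2*2^i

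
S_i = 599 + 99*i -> [599, 698, 797, 896, 995]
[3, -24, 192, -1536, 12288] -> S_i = 3*-8^i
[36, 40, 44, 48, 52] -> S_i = 36 + 4*i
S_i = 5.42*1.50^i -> [5.42, 8.13, 12.2, 18.29, 27.44]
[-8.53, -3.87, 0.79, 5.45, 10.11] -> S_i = -8.53 + 4.66*i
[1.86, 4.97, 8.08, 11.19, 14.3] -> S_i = 1.86 + 3.11*i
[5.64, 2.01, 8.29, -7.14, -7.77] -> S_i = Random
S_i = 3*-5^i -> [3, -15, 75, -375, 1875]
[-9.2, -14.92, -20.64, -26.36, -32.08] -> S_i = -9.20 + -5.72*i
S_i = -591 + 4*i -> [-591, -587, -583, -579, -575]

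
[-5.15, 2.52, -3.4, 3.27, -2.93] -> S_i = Random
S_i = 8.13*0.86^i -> [8.13, 6.99, 6.01, 5.17, 4.45]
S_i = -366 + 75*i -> [-366, -291, -216, -141, -66]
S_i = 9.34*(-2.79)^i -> [9.34, -26.06, 72.7, -202.84, 565.93]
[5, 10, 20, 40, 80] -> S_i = 5*2^i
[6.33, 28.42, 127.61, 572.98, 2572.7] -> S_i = 6.33*4.49^i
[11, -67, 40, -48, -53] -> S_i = Random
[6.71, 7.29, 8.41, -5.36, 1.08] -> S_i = Random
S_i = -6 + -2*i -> [-6, -8, -10, -12, -14]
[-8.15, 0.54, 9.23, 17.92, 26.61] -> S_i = -8.15 + 8.69*i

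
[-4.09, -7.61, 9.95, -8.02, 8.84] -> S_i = Random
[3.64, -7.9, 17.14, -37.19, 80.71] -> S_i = 3.64*(-2.17)^i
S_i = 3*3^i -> [3, 9, 27, 81, 243]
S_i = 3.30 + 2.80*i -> [3.3, 6.1, 8.9, 11.7, 14.5]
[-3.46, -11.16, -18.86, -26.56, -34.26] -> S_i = -3.46 + -7.70*i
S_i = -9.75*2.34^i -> [-9.75, -22.82, -53.39, -124.93, -292.33]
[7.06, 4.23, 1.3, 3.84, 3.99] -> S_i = Random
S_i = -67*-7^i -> [-67, 469, -3283, 22981, -160867]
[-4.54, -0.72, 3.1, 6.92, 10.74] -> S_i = -4.54 + 3.82*i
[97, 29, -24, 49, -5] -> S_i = Random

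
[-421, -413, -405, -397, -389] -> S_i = -421 + 8*i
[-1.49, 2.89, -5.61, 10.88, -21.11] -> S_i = -1.49*(-1.94)^i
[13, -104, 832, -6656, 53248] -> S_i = 13*-8^i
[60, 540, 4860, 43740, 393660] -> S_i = 60*9^i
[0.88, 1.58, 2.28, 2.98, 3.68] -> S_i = 0.88 + 0.70*i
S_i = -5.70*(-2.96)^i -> [-5.7, 16.87, -49.94, 147.83, -437.56]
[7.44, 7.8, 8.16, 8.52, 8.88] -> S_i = 7.44 + 0.36*i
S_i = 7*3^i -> [7, 21, 63, 189, 567]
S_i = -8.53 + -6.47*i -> [-8.53, -15.0, -21.47, -27.94, -34.41]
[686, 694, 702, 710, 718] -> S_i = 686 + 8*i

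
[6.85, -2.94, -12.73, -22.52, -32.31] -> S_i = 6.85 + -9.79*i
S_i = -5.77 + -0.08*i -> [-5.77, -5.85, -5.93, -6.01, -6.09]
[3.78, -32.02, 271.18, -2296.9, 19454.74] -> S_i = 3.78*(-8.47)^i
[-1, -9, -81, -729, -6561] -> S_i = -1*9^i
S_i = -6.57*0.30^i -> [-6.57, -1.97, -0.59, -0.18, -0.05]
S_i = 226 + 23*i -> [226, 249, 272, 295, 318]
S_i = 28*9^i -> [28, 252, 2268, 20412, 183708]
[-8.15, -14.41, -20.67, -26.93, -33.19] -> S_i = -8.15 + -6.26*i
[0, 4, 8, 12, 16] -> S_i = 0 + 4*i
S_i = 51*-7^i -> [51, -357, 2499, -17493, 122451]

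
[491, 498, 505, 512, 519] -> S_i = 491 + 7*i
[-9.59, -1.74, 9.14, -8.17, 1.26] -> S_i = Random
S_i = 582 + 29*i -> [582, 611, 640, 669, 698]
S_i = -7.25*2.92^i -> [-7.25, -21.17, -61.82, -180.5, -527.07]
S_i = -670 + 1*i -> [-670, -669, -668, -667, -666]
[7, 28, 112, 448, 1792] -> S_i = 7*4^i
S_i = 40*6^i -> [40, 240, 1440, 8640, 51840]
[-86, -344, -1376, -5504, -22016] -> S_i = -86*4^i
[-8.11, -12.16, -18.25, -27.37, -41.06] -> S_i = -8.11*1.50^i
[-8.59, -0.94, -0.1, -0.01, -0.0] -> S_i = -8.59*0.11^i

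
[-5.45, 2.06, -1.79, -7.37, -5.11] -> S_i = Random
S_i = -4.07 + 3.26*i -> [-4.07, -0.81, 2.45, 5.71, 8.97]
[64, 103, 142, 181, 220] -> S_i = 64 + 39*i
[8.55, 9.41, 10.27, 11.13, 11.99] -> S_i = 8.55 + 0.86*i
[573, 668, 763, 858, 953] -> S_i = 573 + 95*i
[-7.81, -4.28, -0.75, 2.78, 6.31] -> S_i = -7.81 + 3.53*i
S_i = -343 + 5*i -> [-343, -338, -333, -328, -323]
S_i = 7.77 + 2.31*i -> [7.77, 10.08, 12.39, 14.7, 17.01]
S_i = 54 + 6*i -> [54, 60, 66, 72, 78]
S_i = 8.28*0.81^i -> [8.28, 6.71, 5.43, 4.4, 3.56]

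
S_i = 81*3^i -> [81, 243, 729, 2187, 6561]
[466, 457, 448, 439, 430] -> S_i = 466 + -9*i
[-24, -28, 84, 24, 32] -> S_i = Random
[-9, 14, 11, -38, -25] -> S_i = Random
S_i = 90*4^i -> [90, 360, 1440, 5760, 23040]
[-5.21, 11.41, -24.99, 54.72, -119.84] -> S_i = -5.21*(-2.19)^i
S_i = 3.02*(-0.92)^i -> [3.02, -2.78, 2.56, -2.35, 2.16]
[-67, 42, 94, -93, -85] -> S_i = Random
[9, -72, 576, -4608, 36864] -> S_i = 9*-8^i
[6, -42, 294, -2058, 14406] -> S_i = 6*-7^i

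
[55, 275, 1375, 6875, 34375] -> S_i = 55*5^i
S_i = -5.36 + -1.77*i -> [-5.36, -7.13, -8.9, -10.67, -12.44]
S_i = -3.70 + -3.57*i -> [-3.7, -7.27, -10.84, -14.41, -17.98]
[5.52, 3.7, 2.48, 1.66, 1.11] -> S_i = 5.52*0.67^i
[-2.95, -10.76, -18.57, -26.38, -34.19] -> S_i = -2.95 + -7.81*i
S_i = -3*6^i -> [-3, -18, -108, -648, -3888]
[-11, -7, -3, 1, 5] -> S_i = -11 + 4*i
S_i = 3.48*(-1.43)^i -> [3.48, -4.98, 7.12, -10.18, 14.55]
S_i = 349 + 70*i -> [349, 419, 489, 559, 629]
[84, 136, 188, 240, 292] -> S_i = 84 + 52*i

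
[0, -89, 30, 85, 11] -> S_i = Random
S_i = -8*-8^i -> [-8, 64, -512, 4096, -32768]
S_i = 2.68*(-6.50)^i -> [2.68, -17.42, 113.23, -736.0, 4783.97]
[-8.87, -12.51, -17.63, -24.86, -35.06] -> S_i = -8.87*1.41^i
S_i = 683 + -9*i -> [683, 674, 665, 656, 647]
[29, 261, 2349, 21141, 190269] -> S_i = 29*9^i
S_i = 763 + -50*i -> [763, 713, 663, 613, 563]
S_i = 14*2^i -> [14, 28, 56, 112, 224]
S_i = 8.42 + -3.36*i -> [8.42, 5.06, 1.7, -1.66, -5.02]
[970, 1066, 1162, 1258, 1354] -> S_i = 970 + 96*i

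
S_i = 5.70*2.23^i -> [5.7, 12.71, 28.35, 63.21, 140.96]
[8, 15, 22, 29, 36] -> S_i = 8 + 7*i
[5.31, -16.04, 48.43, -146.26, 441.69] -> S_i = 5.31*(-3.02)^i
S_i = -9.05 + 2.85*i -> [-9.05, -6.2, -3.35, -0.5, 2.35]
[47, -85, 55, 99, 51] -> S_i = Random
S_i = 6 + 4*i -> [6, 10, 14, 18, 22]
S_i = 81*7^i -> [81, 567, 3969, 27783, 194481]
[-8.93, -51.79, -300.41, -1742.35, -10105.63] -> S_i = -8.93*5.80^i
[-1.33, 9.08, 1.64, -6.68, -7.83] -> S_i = Random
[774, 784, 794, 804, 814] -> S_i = 774 + 10*i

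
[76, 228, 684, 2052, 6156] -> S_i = 76*3^i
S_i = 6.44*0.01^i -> [6.44, 0.06, 0.0, 0.0, 0.0]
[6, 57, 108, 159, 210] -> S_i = 6 + 51*i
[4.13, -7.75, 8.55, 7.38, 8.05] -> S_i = Random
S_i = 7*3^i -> [7, 21, 63, 189, 567]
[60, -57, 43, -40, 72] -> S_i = Random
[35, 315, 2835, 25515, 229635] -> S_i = 35*9^i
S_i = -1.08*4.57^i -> [-1.08, -4.94, -22.56, -103.08, -471.07]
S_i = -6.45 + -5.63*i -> [-6.45, -12.08, -17.71, -23.34, -28.97]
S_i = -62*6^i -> [-62, -372, -2232, -13392, -80352]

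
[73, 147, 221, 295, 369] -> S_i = 73 + 74*i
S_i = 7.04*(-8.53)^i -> [7.04, -60.05, 512.24, -4369.38, 37270.81]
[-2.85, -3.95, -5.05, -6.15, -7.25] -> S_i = -2.85 + -1.10*i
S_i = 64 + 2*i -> [64, 66, 68, 70, 72]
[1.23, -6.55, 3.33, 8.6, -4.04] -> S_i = Random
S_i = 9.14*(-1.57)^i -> [9.14, -14.35, 22.53, -35.37, 55.53]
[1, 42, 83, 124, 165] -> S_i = 1 + 41*i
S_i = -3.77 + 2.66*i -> [-3.77, -1.11, 1.55, 4.21, 6.87]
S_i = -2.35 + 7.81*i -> [-2.35, 5.46, 13.27, 21.08, 28.89]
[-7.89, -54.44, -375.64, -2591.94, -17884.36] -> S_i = -7.89*6.90^i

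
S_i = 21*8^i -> [21, 168, 1344, 10752, 86016]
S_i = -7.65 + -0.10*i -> [-7.65, -7.75, -7.85, -7.95, -8.05]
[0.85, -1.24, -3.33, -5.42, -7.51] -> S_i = 0.85 + -2.09*i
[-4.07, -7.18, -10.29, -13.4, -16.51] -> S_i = -4.07 + -3.11*i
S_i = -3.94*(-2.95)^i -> [-3.94, 11.62, -34.29, 101.15, -298.39]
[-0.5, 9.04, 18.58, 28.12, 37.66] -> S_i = -0.50 + 9.54*i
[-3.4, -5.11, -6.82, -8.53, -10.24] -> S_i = -3.40 + -1.71*i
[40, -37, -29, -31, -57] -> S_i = Random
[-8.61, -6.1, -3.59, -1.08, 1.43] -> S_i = -8.61 + 2.51*i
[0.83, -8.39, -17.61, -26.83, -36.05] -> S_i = 0.83 + -9.22*i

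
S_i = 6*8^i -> [6, 48, 384, 3072, 24576]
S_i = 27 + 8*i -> [27, 35, 43, 51, 59]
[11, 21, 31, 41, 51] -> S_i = 11 + 10*i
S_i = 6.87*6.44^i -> [6.87, 44.24, 284.92, 1834.91, 11816.81]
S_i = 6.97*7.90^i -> [6.97, 55.06, 435.0, 3436.48, 27148.21]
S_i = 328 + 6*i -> [328, 334, 340, 346, 352]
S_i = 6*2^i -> [6, 12, 24, 48, 96]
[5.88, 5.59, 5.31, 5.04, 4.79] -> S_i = 5.88*0.95^i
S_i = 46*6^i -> [46, 276, 1656, 9936, 59616]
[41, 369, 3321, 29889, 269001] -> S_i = 41*9^i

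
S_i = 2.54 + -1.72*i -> [2.54, 0.82, -0.9, -2.62, -4.34]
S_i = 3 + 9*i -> [3, 12, 21, 30, 39]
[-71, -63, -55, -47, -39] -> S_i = -71 + 8*i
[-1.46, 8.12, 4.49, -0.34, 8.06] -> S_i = Random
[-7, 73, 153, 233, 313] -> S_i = -7 + 80*i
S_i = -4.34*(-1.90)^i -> [-4.34, 8.25, -15.67, 29.77, -56.56]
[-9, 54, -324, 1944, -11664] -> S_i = -9*-6^i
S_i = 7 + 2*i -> [7, 9, 11, 13, 15]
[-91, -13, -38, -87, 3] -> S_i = Random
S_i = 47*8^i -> [47, 376, 3008, 24064, 192512]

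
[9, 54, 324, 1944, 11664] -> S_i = 9*6^i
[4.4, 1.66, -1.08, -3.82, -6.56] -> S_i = 4.40 + -2.74*i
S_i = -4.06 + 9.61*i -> [-4.06, 5.55, 15.16, 24.77, 34.38]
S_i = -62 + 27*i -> [-62, -35, -8, 19, 46]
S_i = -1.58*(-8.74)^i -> [-1.58, 13.81, -120.69, 1054.85, -9219.4]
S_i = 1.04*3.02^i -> [1.04, 3.14, 9.49, 28.65, 86.51]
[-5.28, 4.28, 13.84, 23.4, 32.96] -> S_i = -5.28 + 9.56*i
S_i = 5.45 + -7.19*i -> [5.45, -1.74, -8.93, -16.12, -23.31]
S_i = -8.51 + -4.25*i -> [-8.51, -12.76, -17.01, -21.26, -25.51]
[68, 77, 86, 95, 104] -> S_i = 68 + 9*i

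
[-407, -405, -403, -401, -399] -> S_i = -407 + 2*i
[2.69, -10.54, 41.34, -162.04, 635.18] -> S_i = 2.69*(-3.92)^i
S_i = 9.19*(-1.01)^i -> [9.19, -9.28, 9.37, -9.47, 9.56]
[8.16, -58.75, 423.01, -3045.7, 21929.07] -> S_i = 8.16*(-7.20)^i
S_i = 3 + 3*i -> [3, 6, 9, 12, 15]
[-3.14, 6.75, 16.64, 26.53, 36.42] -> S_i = -3.14 + 9.89*i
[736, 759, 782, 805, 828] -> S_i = 736 + 23*i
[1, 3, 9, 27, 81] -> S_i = 1*3^i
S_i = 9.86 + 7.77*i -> [9.86, 17.63, 25.4, 33.17, 40.94]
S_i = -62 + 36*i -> [-62, -26, 10, 46, 82]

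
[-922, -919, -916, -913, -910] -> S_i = -922 + 3*i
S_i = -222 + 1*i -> [-222, -221, -220, -219, -218]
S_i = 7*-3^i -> [7, -21, 63, -189, 567]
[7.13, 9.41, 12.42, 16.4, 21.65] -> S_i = 7.13*1.32^i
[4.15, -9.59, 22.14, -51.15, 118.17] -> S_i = 4.15*(-2.31)^i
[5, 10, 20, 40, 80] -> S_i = 5*2^i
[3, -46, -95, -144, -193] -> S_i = 3 + -49*i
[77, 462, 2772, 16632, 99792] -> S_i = 77*6^i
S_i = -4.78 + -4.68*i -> [-4.78, -9.46, -14.14, -18.82, -23.5]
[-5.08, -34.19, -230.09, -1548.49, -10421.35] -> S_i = -5.08*6.73^i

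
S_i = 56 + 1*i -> [56, 57, 58, 59, 60]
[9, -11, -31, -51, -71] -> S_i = 9 + -20*i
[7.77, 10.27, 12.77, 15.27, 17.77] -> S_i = 7.77 + 2.50*i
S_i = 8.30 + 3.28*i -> [8.3, 11.58, 14.86, 18.14, 21.42]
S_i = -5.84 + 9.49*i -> [-5.84, 3.65, 13.14, 22.63, 32.12]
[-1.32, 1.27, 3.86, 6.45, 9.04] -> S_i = -1.32 + 2.59*i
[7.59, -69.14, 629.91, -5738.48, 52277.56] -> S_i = 7.59*(-9.11)^i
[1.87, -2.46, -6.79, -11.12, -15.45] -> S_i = 1.87 + -4.33*i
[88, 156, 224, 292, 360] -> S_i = 88 + 68*i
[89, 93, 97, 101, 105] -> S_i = 89 + 4*i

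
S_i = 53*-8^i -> [53, -424, 3392, -27136, 217088]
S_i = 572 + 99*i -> [572, 671, 770, 869, 968]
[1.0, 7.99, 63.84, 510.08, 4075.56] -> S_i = 1.00*7.99^i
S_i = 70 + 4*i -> [70, 74, 78, 82, 86]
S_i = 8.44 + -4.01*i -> [8.44, 4.43, 0.42, -3.59, -7.6]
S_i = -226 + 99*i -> [-226, -127, -28, 71, 170]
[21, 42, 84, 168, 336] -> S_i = 21*2^i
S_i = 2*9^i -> [2, 18, 162, 1458, 13122]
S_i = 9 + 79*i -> [9, 88, 167, 246, 325]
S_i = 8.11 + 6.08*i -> [8.11, 14.19, 20.27, 26.35, 32.43]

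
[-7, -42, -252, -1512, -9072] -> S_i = -7*6^i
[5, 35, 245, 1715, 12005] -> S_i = 5*7^i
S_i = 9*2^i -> [9, 18, 36, 72, 144]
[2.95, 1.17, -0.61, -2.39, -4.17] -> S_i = 2.95 + -1.78*i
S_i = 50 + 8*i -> [50, 58, 66, 74, 82]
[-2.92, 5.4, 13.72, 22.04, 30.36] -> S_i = -2.92 + 8.32*i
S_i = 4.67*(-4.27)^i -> [4.67, -19.94, 85.15, -363.58, 1552.49]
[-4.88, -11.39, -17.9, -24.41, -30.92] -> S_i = -4.88 + -6.51*i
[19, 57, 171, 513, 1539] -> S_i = 19*3^i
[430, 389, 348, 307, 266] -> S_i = 430 + -41*i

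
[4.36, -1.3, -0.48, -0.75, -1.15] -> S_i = Random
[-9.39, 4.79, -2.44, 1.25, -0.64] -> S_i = -9.39*(-0.51)^i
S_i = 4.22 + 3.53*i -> [4.22, 7.75, 11.28, 14.81, 18.34]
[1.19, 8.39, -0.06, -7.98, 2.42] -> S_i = Random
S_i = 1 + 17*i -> [1, 18, 35, 52, 69]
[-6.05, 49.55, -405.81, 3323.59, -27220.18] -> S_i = -6.05*(-8.19)^i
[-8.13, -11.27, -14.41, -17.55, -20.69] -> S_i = -8.13 + -3.14*i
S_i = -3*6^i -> [-3, -18, -108, -648, -3888]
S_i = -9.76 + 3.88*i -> [-9.76, -5.88, -2.0, 1.88, 5.76]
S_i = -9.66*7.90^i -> [-9.66, -76.31, -602.88, -4762.76, -37625.78]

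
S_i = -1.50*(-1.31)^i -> [-1.5, 1.96, -2.57, 3.37, -4.42]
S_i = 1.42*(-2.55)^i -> [1.42, -3.62, 9.23, -23.55, 60.04]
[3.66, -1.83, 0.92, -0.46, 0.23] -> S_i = 3.66*(-0.50)^i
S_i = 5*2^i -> [5, 10, 20, 40, 80]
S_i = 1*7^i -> [1, 7, 49, 343, 2401]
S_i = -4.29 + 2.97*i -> [-4.29, -1.32, 1.65, 4.62, 7.59]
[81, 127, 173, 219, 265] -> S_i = 81 + 46*i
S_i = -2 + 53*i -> [-2, 51, 104, 157, 210]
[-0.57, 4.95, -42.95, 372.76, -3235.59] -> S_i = -0.57*(-8.68)^i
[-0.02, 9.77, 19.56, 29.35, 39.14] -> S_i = -0.02 + 9.79*i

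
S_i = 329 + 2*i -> [329, 331, 333, 335, 337]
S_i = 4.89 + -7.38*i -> [4.89, -2.49, -9.87, -17.25, -24.63]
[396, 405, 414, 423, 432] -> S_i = 396 + 9*i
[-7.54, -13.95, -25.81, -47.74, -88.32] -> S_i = -7.54*1.85^i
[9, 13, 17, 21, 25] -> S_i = 9 + 4*i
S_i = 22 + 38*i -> [22, 60, 98, 136, 174]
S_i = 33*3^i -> [33, 99, 297, 891, 2673]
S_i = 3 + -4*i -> [3, -1, -5, -9, -13]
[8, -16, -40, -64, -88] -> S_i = 8 + -24*i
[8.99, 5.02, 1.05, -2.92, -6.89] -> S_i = 8.99 + -3.97*i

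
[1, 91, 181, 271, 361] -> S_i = 1 + 90*i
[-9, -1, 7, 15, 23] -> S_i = -9 + 8*i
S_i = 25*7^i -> [25, 175, 1225, 8575, 60025]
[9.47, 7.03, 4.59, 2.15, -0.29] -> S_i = 9.47 + -2.44*i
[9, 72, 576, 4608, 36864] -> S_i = 9*8^i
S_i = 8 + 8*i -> [8, 16, 24, 32, 40]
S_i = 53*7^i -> [53, 371, 2597, 18179, 127253]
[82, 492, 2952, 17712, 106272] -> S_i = 82*6^i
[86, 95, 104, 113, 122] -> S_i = 86 + 9*i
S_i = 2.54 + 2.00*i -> [2.54, 4.54, 6.54, 8.54, 10.54]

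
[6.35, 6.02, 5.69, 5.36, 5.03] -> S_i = 6.35 + -0.33*i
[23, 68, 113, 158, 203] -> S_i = 23 + 45*i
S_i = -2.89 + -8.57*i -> [-2.89, -11.46, -20.03, -28.6, -37.17]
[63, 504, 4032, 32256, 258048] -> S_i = 63*8^i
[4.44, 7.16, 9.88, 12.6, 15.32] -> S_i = 4.44 + 2.72*i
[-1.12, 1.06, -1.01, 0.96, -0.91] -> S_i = -1.12*(-0.95)^i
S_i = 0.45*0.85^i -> [0.45, 0.38, 0.33, 0.28, 0.23]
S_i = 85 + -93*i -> [85, -8, -101, -194, -287]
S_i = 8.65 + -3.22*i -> [8.65, 5.43, 2.21, -1.01, -4.23]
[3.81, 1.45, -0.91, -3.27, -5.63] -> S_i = 3.81 + -2.36*i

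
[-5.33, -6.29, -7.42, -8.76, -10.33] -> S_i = -5.33*1.18^i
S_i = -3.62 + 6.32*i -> [-3.62, 2.7, 9.02, 15.34, 21.66]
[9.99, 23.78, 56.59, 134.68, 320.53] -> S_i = 9.99*2.38^i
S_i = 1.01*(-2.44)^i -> [1.01, -2.46, 6.01, -14.67, 35.8]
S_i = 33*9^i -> [33, 297, 2673, 24057, 216513]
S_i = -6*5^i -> [-6, -30, -150, -750, -3750]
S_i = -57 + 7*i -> [-57, -50, -43, -36, -29]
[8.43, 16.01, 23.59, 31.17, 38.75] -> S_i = 8.43 + 7.58*i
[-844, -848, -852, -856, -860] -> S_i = -844 + -4*i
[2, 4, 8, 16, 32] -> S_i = 2*2^i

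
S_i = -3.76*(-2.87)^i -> [-3.76, 10.79, -30.97, 88.89, -255.1]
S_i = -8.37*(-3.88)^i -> [-8.37, 32.48, -126.01, 488.9, -1896.93]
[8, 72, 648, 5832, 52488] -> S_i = 8*9^i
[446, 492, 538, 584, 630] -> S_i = 446 + 46*i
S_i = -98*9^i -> [-98, -882, -7938, -71442, -642978]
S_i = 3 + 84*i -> [3, 87, 171, 255, 339]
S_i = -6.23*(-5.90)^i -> [-6.23, 36.76, -216.87, 1279.51, -7549.12]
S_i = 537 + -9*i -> [537, 528, 519, 510, 501]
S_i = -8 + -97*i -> [-8, -105, -202, -299, -396]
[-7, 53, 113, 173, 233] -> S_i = -7 + 60*i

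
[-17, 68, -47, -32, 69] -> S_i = Random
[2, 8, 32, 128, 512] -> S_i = 2*4^i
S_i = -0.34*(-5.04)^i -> [-0.34, 1.71, -8.64, 43.53, -219.38]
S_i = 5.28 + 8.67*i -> [5.28, 13.95, 22.62, 31.29, 39.96]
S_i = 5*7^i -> [5, 35, 245, 1715, 12005]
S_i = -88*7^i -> [-88, -616, -4312, -30184, -211288]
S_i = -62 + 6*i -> [-62, -56, -50, -44, -38]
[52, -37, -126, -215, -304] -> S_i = 52 + -89*i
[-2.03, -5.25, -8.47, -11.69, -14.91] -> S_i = -2.03 + -3.22*i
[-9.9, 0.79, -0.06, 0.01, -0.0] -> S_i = -9.90*(-0.08)^i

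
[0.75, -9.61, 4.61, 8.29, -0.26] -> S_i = Random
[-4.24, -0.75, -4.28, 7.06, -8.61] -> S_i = Random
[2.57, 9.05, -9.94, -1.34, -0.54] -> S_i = Random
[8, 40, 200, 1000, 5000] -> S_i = 8*5^i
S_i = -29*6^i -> [-29, -174, -1044, -6264, -37584]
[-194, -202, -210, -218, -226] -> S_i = -194 + -8*i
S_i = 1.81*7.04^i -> [1.81, 12.74, 89.71, 631.53, 4446.0]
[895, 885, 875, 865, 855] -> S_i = 895 + -10*i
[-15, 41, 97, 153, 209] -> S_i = -15 + 56*i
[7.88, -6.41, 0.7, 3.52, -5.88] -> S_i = Random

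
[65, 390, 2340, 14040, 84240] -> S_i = 65*6^i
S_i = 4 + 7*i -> [4, 11, 18, 25, 32]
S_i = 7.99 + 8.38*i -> [7.99, 16.37, 24.75, 33.13, 41.51]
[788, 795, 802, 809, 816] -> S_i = 788 + 7*i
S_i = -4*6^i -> [-4, -24, -144, -864, -5184]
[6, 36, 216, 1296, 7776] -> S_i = 6*6^i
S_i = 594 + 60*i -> [594, 654, 714, 774, 834]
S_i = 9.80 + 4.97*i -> [9.8, 14.77, 19.74, 24.71, 29.68]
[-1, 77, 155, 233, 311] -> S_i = -1 + 78*i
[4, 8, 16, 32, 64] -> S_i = 4*2^i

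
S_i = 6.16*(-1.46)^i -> [6.16, -8.99, 13.13, -19.17, 27.99]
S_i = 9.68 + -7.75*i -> [9.68, 1.93, -5.82, -13.57, -21.32]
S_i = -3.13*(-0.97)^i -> [-3.13, 3.04, -2.95, 2.86, -2.77]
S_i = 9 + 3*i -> [9, 12, 15, 18, 21]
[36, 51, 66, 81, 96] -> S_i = 36 + 15*i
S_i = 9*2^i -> [9, 18, 36, 72, 144]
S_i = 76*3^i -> [76, 228, 684, 2052, 6156]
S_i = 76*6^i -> [76, 456, 2736, 16416, 98496]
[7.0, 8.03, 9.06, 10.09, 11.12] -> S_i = 7.00 + 1.03*i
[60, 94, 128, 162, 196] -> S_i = 60 + 34*i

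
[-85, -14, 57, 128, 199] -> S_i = -85 + 71*i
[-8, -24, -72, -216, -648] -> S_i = -8*3^i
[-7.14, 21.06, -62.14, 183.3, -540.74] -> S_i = -7.14*(-2.95)^i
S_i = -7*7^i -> [-7, -49, -343, -2401, -16807]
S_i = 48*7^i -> [48, 336, 2352, 16464, 115248]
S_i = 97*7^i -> [97, 679, 4753, 33271, 232897]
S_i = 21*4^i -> [21, 84, 336, 1344, 5376]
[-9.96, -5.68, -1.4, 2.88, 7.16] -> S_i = -9.96 + 4.28*i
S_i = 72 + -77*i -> [72, -5, -82, -159, -236]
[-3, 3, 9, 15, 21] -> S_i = -3 + 6*i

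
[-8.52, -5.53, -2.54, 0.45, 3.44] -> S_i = -8.52 + 2.99*i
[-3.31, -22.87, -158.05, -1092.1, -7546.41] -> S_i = -3.31*6.91^i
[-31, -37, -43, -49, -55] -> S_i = -31 + -6*i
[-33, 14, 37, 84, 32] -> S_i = Random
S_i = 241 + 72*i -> [241, 313, 385, 457, 529]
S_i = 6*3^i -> [6, 18, 54, 162, 486]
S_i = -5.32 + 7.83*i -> [-5.32, 2.51, 10.34, 18.17, 26.0]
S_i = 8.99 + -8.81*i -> [8.99, 0.18, -8.63, -17.44, -26.25]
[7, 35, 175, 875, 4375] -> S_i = 7*5^i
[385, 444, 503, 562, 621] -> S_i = 385 + 59*i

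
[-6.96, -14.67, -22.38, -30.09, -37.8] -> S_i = -6.96 + -7.71*i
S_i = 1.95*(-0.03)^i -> [1.95, -0.06, 0.0, -0.0, 0.0]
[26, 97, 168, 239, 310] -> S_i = 26 + 71*i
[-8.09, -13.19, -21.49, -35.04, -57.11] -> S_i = -8.09*1.63^i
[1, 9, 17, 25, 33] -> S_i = 1 + 8*i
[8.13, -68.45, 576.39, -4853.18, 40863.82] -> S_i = 8.13*(-8.42)^i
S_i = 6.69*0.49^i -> [6.69, 3.28, 1.61, 0.79, 0.39]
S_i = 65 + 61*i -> [65, 126, 187, 248, 309]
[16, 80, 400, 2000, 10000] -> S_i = 16*5^i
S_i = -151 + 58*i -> [-151, -93, -35, 23, 81]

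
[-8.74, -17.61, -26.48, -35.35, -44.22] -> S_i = -8.74 + -8.87*i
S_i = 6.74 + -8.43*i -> [6.74, -1.69, -10.12, -18.55, -26.98]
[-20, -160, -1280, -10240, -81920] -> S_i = -20*8^i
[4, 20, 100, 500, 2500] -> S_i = 4*5^i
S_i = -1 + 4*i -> [-1, 3, 7, 11, 15]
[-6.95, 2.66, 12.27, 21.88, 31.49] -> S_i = -6.95 + 9.61*i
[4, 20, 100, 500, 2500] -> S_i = 4*5^i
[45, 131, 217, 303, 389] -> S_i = 45 + 86*i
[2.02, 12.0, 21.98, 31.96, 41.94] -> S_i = 2.02 + 9.98*i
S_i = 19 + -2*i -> [19, 17, 15, 13, 11]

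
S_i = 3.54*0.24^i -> [3.54, 0.85, 0.2, 0.05, 0.01]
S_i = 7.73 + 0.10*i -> [7.73, 7.83, 7.93, 8.03, 8.13]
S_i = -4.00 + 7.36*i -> [-4.0, 3.36, 10.72, 18.08, 25.44]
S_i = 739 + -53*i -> [739, 686, 633, 580, 527]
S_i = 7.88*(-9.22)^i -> [7.88, -72.65, 669.87, -6176.17, 56944.25]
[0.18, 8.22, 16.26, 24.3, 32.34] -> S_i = 0.18 + 8.04*i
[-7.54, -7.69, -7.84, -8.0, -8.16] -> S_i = -7.54*1.02^i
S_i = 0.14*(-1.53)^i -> [0.14, -0.21, 0.33, -0.5, 0.77]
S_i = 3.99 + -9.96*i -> [3.99, -5.97, -15.93, -25.89, -35.85]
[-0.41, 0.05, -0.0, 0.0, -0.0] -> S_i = -0.41*(-0.11)^i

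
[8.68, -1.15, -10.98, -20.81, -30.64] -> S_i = 8.68 + -9.83*i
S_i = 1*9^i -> [1, 9, 81, 729, 6561]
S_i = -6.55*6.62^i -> [-6.55, -43.36, -287.05, -1900.27, -12579.79]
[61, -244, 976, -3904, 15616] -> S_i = 61*-4^i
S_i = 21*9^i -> [21, 189, 1701, 15309, 137781]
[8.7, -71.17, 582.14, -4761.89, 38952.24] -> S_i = 8.70*(-8.18)^i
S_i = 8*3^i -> [8, 24, 72, 216, 648]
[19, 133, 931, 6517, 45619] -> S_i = 19*7^i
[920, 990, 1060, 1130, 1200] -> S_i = 920 + 70*i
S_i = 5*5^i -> [5, 25, 125, 625, 3125]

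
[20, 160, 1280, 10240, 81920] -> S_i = 20*8^i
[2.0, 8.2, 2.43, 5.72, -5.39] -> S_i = Random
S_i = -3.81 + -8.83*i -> [-3.81, -12.64, -21.47, -30.3, -39.13]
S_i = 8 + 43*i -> [8, 51, 94, 137, 180]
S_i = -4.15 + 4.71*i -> [-4.15, 0.56, 5.27, 9.98, 14.69]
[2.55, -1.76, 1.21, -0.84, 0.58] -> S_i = 2.55*(-0.69)^i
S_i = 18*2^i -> [18, 36, 72, 144, 288]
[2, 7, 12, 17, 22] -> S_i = 2 + 5*i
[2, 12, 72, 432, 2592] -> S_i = 2*6^i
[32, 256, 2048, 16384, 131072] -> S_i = 32*8^i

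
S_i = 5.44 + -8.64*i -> [5.44, -3.2, -11.84, -20.48, -29.12]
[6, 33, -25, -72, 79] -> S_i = Random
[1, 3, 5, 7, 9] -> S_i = 1 + 2*i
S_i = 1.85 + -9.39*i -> [1.85, -7.54, -16.93, -26.32, -35.71]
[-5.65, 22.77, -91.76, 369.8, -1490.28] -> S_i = -5.65*(-4.03)^i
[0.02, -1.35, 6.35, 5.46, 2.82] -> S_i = Random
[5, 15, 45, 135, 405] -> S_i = 5*3^i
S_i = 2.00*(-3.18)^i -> [2.0, -6.36, 20.22, -64.31, 204.52]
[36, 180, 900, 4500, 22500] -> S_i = 36*5^i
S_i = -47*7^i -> [-47, -329, -2303, -16121, -112847]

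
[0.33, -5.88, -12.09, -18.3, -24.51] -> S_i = 0.33 + -6.21*i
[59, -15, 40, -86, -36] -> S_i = Random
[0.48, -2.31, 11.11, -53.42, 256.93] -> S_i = 0.48*(-4.81)^i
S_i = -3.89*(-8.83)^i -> [-3.89, 34.35, -303.3, 2678.13, -23647.89]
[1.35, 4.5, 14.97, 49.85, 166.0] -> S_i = 1.35*3.33^i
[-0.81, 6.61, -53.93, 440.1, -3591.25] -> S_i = -0.81*(-8.16)^i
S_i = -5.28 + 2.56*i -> [-5.28, -2.72, -0.16, 2.4, 4.96]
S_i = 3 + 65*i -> [3, 68, 133, 198, 263]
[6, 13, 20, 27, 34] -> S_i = 6 + 7*i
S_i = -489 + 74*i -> [-489, -415, -341, -267, -193]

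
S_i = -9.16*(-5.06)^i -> [-9.16, 46.35, -234.53, 1186.72, -6004.79]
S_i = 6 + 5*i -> [6, 11, 16, 21, 26]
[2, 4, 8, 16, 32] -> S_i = 2*2^i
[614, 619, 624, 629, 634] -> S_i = 614 + 5*i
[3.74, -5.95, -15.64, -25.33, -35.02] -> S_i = 3.74 + -9.69*i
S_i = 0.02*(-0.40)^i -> [0.02, -0.01, 0.0, -0.0, 0.0]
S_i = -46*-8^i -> [-46, 368, -2944, 23552, -188416]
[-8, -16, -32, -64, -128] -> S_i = -8*2^i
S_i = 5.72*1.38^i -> [5.72, 7.89, 10.89, 15.03, 20.74]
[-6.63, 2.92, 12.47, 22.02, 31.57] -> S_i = -6.63 + 9.55*i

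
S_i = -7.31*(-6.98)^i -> [-7.31, 51.02, -356.15, 2485.9, -17351.58]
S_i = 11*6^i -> [11, 66, 396, 2376, 14256]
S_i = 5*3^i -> [5, 15, 45, 135, 405]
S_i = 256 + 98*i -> [256, 354, 452, 550, 648]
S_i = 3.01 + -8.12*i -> [3.01, -5.11, -13.23, -21.35, -29.47]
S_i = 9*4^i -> [9, 36, 144, 576, 2304]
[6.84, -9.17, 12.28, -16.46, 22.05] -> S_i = 6.84*(-1.34)^i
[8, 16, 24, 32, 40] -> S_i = 8 + 8*i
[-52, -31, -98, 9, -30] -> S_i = Random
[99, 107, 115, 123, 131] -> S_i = 99 + 8*i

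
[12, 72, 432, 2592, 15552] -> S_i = 12*6^i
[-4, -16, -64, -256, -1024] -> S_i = -4*4^i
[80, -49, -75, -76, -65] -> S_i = Random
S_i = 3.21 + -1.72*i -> [3.21, 1.49, -0.23, -1.95, -3.67]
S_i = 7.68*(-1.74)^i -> [7.68, -13.36, 23.25, -40.46, 70.4]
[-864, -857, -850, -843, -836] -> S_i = -864 + 7*i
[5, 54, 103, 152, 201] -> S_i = 5 + 49*i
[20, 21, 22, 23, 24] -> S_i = 20 + 1*i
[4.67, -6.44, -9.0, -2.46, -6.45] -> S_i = Random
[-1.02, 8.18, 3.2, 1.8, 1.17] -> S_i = Random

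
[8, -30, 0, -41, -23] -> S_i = Random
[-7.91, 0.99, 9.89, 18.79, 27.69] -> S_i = -7.91 + 8.90*i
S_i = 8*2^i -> [8, 16, 32, 64, 128]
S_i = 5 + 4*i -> [5, 9, 13, 17, 21]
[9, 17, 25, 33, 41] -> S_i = 9 + 8*i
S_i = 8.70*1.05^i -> [8.7, 9.14, 9.59, 10.07, 10.57]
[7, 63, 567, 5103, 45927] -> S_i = 7*9^i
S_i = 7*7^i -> [7, 49, 343, 2401, 16807]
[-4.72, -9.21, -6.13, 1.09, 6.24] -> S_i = Random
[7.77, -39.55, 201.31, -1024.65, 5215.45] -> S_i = 7.77*(-5.09)^i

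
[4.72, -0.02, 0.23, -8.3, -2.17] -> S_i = Random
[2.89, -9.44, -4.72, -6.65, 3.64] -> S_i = Random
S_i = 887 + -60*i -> [887, 827, 767, 707, 647]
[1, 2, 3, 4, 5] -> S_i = 1 + 1*i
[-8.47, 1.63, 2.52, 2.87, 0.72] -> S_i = Random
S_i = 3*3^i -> [3, 9, 27, 81, 243]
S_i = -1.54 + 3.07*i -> [-1.54, 1.53, 4.6, 7.67, 10.74]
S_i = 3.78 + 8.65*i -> [3.78, 12.43, 21.08, 29.73, 38.38]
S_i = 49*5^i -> [49, 245, 1225, 6125, 30625]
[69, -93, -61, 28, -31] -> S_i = Random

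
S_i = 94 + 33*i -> [94, 127, 160, 193, 226]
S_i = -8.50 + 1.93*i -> [-8.5, -6.57, -4.64, -2.71, -0.78]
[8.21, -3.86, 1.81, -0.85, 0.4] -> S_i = 8.21*(-0.47)^i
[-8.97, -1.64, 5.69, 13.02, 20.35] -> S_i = -8.97 + 7.33*i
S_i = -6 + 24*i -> [-6, 18, 42, 66, 90]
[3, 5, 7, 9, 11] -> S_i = 3 + 2*i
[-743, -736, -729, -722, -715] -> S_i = -743 + 7*i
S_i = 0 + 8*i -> [0, 8, 16, 24, 32]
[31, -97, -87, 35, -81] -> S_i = Random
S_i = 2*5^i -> [2, 10, 50, 250, 1250]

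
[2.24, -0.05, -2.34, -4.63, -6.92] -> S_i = 2.24 + -2.29*i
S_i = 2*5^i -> [2, 10, 50, 250, 1250]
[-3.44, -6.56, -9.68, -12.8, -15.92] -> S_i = -3.44 + -3.12*i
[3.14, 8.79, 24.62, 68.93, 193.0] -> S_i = 3.14*2.80^i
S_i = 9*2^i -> [9, 18, 36, 72, 144]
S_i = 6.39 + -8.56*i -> [6.39, -2.17, -10.73, -19.29, -27.85]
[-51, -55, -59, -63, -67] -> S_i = -51 + -4*i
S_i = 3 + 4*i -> [3, 7, 11, 15, 19]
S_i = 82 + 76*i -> [82, 158, 234, 310, 386]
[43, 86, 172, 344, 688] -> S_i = 43*2^i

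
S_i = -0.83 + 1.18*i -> [-0.83, 0.35, 1.53, 2.71, 3.89]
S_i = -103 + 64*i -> [-103, -39, 25, 89, 153]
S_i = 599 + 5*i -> [599, 604, 609, 614, 619]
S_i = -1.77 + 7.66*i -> [-1.77, 5.89, 13.55, 21.21, 28.87]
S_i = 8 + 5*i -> [8, 13, 18, 23, 28]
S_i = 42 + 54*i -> [42, 96, 150, 204, 258]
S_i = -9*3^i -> [-9, -27, -81, -243, -729]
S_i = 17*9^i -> [17, 153, 1377, 12393, 111537]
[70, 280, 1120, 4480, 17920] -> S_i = 70*4^i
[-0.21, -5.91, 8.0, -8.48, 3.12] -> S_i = Random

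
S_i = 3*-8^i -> [3, -24, 192, -1536, 12288]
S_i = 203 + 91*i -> [203, 294, 385, 476, 567]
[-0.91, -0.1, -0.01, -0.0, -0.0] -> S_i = -0.91*0.11^i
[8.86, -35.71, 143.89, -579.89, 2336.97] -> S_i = 8.86*(-4.03)^i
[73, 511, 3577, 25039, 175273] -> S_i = 73*7^i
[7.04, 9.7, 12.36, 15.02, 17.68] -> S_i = 7.04 + 2.66*i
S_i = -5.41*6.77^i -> [-5.41, -36.63, -247.96, -1678.66, -11364.54]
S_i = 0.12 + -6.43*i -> [0.12, -6.31, -12.74, -19.17, -25.6]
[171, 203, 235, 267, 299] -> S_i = 171 + 32*i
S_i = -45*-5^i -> [-45, 225, -1125, 5625, -28125]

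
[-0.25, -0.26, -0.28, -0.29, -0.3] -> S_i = -0.25*1.05^i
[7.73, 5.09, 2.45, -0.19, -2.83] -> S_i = 7.73 + -2.64*i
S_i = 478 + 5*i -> [478, 483, 488, 493, 498]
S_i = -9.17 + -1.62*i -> [-9.17, -10.79, -12.41, -14.03, -15.65]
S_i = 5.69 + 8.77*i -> [5.69, 14.46, 23.23, 32.0, 40.77]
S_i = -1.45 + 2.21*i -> [-1.45, 0.76, 2.97, 5.18, 7.39]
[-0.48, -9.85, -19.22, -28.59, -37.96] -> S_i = -0.48 + -9.37*i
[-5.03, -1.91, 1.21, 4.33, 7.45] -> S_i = -5.03 + 3.12*i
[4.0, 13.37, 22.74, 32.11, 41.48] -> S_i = 4.00 + 9.37*i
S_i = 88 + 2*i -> [88, 90, 92, 94, 96]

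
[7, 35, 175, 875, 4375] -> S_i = 7*5^i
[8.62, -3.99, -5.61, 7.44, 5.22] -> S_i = Random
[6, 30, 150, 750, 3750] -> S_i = 6*5^i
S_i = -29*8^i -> [-29, -232, -1856, -14848, -118784]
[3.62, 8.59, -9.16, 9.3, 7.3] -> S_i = Random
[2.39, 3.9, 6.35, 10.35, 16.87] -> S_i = 2.39*1.63^i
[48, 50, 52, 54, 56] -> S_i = 48 + 2*i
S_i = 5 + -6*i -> [5, -1, -7, -13, -19]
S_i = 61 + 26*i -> [61, 87, 113, 139, 165]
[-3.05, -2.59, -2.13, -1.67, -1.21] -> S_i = -3.05 + 0.46*i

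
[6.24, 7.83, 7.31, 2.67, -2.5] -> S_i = Random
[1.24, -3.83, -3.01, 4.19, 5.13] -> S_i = Random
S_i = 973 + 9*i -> [973, 982, 991, 1000, 1009]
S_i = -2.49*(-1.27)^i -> [-2.49, 3.16, -4.02, 5.1, -6.48]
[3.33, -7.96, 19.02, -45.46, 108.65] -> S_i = 3.33*(-2.39)^i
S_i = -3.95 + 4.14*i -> [-3.95, 0.19, 4.33, 8.47, 12.61]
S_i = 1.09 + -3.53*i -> [1.09, -2.44, -5.97, -9.5, -13.03]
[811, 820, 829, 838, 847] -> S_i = 811 + 9*i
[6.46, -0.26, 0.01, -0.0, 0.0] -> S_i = 6.46*(-0.04)^i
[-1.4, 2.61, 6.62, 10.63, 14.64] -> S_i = -1.40 + 4.01*i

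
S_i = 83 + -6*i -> [83, 77, 71, 65, 59]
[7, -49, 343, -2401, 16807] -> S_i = 7*-7^i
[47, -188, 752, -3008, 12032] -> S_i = 47*-4^i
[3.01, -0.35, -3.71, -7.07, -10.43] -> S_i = 3.01 + -3.36*i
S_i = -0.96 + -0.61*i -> [-0.96, -1.57, -2.18, -2.79, -3.4]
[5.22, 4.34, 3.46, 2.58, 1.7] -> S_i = 5.22 + -0.88*i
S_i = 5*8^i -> [5, 40, 320, 2560, 20480]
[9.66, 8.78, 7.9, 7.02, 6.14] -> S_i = 9.66 + -0.88*i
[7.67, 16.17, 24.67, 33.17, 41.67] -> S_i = 7.67 + 8.50*i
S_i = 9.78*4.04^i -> [9.78, 39.51, 159.63, 644.89, 2605.34]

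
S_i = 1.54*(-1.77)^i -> [1.54, -2.73, 4.82, -8.54, 15.12]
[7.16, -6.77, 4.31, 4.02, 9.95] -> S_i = Random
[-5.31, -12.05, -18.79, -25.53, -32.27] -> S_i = -5.31 + -6.74*i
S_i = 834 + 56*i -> [834, 890, 946, 1002, 1058]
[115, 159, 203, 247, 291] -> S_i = 115 + 44*i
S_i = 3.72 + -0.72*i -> [3.72, 3.0, 2.28, 1.56, 0.84]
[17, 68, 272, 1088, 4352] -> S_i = 17*4^i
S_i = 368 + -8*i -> [368, 360, 352, 344, 336]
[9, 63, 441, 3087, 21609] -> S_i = 9*7^i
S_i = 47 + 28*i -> [47, 75, 103, 131, 159]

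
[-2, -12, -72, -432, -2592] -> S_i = -2*6^i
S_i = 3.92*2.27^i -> [3.92, 8.9, 20.2, 45.85, 104.09]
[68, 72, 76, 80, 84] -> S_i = 68 + 4*i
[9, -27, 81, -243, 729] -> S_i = 9*-3^i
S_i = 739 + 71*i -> [739, 810, 881, 952, 1023]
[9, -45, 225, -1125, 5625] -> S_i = 9*-5^i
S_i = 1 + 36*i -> [1, 37, 73, 109, 145]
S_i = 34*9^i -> [34, 306, 2754, 24786, 223074]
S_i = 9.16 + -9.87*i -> [9.16, -0.71, -10.58, -20.45, -30.32]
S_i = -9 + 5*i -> [-9, -4, 1, 6, 11]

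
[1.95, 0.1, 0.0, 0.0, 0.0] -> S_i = 1.95*0.05^i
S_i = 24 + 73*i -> [24, 97, 170, 243, 316]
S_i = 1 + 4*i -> [1, 5, 9, 13, 17]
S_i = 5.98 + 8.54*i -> [5.98, 14.52, 23.06, 31.6, 40.14]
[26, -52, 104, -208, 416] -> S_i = 26*-2^i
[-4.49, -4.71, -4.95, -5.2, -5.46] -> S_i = -4.49*1.05^i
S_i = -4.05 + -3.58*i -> [-4.05, -7.63, -11.21, -14.79, -18.37]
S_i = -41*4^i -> [-41, -164, -656, -2624, -10496]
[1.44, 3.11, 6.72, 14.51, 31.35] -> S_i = 1.44*2.16^i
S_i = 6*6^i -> [6, 36, 216, 1296, 7776]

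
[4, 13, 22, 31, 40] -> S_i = 4 + 9*i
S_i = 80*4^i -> [80, 320, 1280, 5120, 20480]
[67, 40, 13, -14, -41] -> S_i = 67 + -27*i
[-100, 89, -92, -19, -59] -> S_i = Random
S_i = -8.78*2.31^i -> [-8.78, -20.28, -46.85, -108.23, -250.0]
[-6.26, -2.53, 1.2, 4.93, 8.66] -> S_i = -6.26 + 3.73*i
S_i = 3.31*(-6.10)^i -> [3.31, -20.19, 123.17, -751.31, 4582.97]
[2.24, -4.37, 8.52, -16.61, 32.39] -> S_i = 2.24*(-1.95)^i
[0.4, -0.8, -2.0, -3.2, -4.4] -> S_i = 0.40 + -1.20*i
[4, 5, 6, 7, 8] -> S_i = 4 + 1*i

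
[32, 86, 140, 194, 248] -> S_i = 32 + 54*i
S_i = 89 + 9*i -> [89, 98, 107, 116, 125]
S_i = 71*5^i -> [71, 355, 1775, 8875, 44375]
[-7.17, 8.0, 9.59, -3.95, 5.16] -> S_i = Random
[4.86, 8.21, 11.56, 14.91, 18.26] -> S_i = 4.86 + 3.35*i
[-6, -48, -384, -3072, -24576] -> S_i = -6*8^i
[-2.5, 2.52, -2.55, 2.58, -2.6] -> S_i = -2.50*(-1.01)^i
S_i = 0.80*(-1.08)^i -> [0.8, -0.86, 0.93, -1.01, 1.09]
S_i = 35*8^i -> [35, 280, 2240, 17920, 143360]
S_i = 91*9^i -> [91, 819, 7371, 66339, 597051]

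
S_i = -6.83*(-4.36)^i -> [-6.83, 29.78, -129.84, 566.08, -2468.12]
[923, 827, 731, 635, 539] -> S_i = 923 + -96*i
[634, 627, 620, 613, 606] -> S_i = 634 + -7*i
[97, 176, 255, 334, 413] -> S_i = 97 + 79*i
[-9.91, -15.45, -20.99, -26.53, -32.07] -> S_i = -9.91 + -5.54*i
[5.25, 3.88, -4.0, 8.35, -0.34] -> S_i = Random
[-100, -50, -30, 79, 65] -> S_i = Random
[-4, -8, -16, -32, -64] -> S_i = -4*2^i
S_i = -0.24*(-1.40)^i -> [-0.24, 0.34, -0.47, 0.66, -0.92]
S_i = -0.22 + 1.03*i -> [-0.22, 0.81, 1.84, 2.87, 3.9]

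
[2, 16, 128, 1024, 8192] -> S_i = 2*8^i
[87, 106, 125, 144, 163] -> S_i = 87 + 19*i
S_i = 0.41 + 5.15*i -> [0.41, 5.56, 10.71, 15.86, 21.01]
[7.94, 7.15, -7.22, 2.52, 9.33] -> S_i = Random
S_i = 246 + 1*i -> [246, 247, 248, 249, 250]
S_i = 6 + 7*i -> [6, 13, 20, 27, 34]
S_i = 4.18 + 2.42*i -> [4.18, 6.6, 9.02, 11.44, 13.86]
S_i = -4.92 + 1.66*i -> [-4.92, -3.26, -1.6, 0.06, 1.72]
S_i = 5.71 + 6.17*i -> [5.71, 11.88, 18.05, 24.22, 30.39]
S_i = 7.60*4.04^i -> [7.6, 30.7, 124.04, 501.14, 2024.6]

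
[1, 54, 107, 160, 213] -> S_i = 1 + 53*i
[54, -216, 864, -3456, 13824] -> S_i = 54*-4^i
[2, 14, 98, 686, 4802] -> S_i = 2*7^i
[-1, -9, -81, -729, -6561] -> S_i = -1*9^i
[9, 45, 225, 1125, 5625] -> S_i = 9*5^i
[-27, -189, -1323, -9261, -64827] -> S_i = -27*7^i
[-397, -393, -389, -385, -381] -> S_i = -397 + 4*i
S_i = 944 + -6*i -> [944, 938, 932, 926, 920]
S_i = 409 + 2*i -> [409, 411, 413, 415, 417]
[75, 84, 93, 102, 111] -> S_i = 75 + 9*i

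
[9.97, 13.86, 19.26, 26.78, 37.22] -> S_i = 9.97*1.39^i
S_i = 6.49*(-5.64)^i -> [6.49, -36.6, 206.44, -1164.35, 6566.91]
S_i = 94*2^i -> [94, 188, 376, 752, 1504]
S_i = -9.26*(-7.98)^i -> [-9.26, 73.89, -589.68, 4705.65, -37551.09]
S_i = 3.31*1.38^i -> [3.31, 4.57, 6.3, 8.7, 12.0]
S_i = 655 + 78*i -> [655, 733, 811, 889, 967]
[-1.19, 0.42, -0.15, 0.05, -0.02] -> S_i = -1.19*(-0.35)^i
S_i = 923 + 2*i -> [923, 925, 927, 929, 931]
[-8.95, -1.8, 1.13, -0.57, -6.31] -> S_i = Random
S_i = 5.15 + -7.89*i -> [5.15, -2.74, -10.63, -18.52, -26.41]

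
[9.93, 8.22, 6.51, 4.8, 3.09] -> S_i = 9.93 + -1.71*i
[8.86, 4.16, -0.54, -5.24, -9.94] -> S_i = 8.86 + -4.70*i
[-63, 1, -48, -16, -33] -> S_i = Random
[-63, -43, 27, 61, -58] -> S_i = Random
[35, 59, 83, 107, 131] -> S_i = 35 + 24*i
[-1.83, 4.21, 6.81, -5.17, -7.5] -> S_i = Random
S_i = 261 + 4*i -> [261, 265, 269, 273, 277]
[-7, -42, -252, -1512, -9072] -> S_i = -7*6^i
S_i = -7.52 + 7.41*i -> [-7.52, -0.11, 7.3, 14.71, 22.12]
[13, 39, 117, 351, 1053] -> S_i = 13*3^i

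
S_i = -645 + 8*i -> [-645, -637, -629, -621, -613]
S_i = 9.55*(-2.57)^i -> [9.55, -24.54, 63.08, -162.11, 416.62]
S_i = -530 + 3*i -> [-530, -527, -524, -521, -518]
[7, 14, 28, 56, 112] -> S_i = 7*2^i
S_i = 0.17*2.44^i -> [0.17, 0.41, 1.01, 2.47, 6.03]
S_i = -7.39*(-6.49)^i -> [-7.39, 47.96, -311.27, 2020.13, -13110.62]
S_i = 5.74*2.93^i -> [5.74, 16.82, 49.28, 144.38, 423.04]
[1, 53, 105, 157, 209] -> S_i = 1 + 52*i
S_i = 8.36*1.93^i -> [8.36, 16.13, 31.14, 60.1, 115.99]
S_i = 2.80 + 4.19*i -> [2.8, 6.99, 11.18, 15.37, 19.56]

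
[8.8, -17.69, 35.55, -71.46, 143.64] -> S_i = 8.80*(-2.01)^i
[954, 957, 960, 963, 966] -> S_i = 954 + 3*i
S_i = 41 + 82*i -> [41, 123, 205, 287, 369]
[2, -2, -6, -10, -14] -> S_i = 2 + -4*i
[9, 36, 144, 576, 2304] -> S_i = 9*4^i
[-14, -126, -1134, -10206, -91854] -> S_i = -14*9^i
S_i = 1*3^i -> [1, 3, 9, 27, 81]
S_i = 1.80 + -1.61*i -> [1.8, 0.19, -1.42, -3.03, -4.64]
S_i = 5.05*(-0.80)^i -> [5.05, -4.04, 3.23, -2.59, 2.07]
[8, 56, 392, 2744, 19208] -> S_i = 8*7^i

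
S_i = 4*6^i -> [4, 24, 144, 864, 5184]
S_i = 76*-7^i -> [76, -532, 3724, -26068, 182476]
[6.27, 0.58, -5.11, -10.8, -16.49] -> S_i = 6.27 + -5.69*i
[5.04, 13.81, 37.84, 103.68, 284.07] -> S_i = 5.04*2.74^i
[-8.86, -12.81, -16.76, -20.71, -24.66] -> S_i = -8.86 + -3.95*i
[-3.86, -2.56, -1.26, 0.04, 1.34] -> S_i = -3.86 + 1.30*i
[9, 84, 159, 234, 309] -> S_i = 9 + 75*i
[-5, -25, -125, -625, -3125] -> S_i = -5*5^i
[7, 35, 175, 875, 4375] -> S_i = 7*5^i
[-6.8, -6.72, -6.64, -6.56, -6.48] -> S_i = -6.80 + 0.08*i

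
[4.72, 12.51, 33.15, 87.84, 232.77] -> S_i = 4.72*2.65^i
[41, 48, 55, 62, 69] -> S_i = 41 + 7*i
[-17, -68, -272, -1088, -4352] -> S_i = -17*4^i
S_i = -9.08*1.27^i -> [-9.08, -11.53, -14.65, -18.6, -23.62]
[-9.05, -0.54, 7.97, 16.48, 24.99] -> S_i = -9.05 + 8.51*i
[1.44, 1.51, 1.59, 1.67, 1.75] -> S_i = 1.44*1.05^i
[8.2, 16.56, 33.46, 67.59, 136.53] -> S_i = 8.20*2.02^i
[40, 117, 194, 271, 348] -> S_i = 40 + 77*i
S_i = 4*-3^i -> [4, -12, 36, -108, 324]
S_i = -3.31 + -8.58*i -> [-3.31, -11.89, -20.47, -29.05, -37.63]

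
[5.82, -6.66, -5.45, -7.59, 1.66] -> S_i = Random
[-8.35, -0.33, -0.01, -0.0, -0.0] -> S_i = -8.35*0.04^i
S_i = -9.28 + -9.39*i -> [-9.28, -18.67, -28.06, -37.45, -46.84]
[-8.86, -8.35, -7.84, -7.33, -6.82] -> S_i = -8.86 + 0.51*i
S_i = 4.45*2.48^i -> [4.45, 11.04, 27.37, 67.88, 168.33]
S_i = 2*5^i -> [2, 10, 50, 250, 1250]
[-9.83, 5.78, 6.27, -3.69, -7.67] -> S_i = Random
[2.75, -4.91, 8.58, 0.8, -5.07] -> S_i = Random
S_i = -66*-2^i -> [-66, 132, -264, 528, -1056]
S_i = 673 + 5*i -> [673, 678, 683, 688, 693]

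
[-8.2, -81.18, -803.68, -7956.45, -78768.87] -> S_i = -8.20*9.90^i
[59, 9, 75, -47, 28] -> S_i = Random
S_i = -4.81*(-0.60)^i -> [-4.81, 2.89, -1.73, 1.04, -0.62]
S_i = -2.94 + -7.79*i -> [-2.94, -10.73, -18.52, -26.31, -34.1]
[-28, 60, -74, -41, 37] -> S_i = Random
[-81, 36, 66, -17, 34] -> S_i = Random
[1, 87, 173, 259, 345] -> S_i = 1 + 86*i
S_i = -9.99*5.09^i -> [-9.99, -50.85, -258.82, -1317.4, -6705.58]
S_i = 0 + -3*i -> [0, -3, -6, -9, -12]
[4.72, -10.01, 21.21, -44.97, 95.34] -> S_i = 4.72*(-2.12)^i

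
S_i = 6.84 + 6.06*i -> [6.84, 12.9, 18.96, 25.02, 31.08]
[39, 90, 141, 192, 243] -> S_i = 39 + 51*i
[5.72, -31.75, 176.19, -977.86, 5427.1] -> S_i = 5.72*(-5.55)^i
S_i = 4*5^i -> [4, 20, 100, 500, 2500]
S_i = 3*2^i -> [3, 6, 12, 24, 48]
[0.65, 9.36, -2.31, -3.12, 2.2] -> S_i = Random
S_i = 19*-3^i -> [19, -57, 171, -513, 1539]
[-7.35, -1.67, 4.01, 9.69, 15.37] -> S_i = -7.35 + 5.68*i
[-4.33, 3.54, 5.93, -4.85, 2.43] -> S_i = Random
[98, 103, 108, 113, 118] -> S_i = 98 + 5*i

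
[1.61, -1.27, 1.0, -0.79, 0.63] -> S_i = 1.61*(-0.79)^i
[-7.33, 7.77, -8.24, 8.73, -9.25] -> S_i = -7.33*(-1.06)^i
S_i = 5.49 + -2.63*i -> [5.49, 2.86, 0.23, -2.4, -5.03]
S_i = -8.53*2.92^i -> [-8.53, -24.91, -72.73, -212.37, -620.13]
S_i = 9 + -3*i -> [9, 6, 3, 0, -3]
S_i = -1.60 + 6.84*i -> [-1.6, 5.24, 12.08, 18.92, 25.76]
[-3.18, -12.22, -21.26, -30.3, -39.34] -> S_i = -3.18 + -9.04*i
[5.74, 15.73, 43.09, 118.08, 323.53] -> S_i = 5.74*2.74^i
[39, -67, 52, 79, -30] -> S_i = Random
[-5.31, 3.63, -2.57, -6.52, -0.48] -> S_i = Random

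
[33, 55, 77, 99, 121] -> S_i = 33 + 22*i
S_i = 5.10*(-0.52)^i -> [5.1, -2.65, 1.38, -0.72, 0.37]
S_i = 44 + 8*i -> [44, 52, 60, 68, 76]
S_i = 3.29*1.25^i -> [3.29, 4.11, 5.14, 6.43, 8.03]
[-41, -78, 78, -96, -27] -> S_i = Random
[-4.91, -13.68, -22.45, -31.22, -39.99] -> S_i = -4.91 + -8.77*i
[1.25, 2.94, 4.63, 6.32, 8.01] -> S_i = 1.25 + 1.69*i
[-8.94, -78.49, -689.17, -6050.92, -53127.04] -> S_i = -8.94*8.78^i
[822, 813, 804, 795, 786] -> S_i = 822 + -9*i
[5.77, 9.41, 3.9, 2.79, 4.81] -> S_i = Random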